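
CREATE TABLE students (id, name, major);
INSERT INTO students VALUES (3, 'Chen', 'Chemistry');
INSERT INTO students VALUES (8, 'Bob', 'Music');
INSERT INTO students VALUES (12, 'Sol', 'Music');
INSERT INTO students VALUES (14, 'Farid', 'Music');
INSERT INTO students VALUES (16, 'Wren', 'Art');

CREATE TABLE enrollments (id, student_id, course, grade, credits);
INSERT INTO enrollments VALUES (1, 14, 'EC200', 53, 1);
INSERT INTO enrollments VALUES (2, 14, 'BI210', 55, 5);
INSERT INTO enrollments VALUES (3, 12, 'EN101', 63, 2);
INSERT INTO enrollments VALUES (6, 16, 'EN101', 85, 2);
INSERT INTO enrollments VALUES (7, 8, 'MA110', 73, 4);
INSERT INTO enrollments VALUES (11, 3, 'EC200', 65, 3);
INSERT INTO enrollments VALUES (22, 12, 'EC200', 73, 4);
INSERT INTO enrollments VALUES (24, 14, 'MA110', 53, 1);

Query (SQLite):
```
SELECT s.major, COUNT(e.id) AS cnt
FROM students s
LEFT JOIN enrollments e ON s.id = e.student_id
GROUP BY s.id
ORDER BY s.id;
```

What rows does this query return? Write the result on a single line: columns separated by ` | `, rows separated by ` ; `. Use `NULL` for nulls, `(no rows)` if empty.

LEFT JOIN keeps every students row; unmatched ones get NULL for enrollments columns.
Group by students.id and compute COUNT(e.id). COUNT(col) of an all-NULL group is 0.
  3: ids {11} → COUNT(e.id)=1
  8: ids {7} → COUNT(e.id)=1
  12: ids {3, 22} → COUNT(e.id)=2
  14: ids {1, 2, 24} → COUNT(e.id)=3
  16: ids {6} → COUNT(e.id)=1

Chemistry | 1 ; Music | 1 ; Music | 2 ; Music | 3 ; Art | 1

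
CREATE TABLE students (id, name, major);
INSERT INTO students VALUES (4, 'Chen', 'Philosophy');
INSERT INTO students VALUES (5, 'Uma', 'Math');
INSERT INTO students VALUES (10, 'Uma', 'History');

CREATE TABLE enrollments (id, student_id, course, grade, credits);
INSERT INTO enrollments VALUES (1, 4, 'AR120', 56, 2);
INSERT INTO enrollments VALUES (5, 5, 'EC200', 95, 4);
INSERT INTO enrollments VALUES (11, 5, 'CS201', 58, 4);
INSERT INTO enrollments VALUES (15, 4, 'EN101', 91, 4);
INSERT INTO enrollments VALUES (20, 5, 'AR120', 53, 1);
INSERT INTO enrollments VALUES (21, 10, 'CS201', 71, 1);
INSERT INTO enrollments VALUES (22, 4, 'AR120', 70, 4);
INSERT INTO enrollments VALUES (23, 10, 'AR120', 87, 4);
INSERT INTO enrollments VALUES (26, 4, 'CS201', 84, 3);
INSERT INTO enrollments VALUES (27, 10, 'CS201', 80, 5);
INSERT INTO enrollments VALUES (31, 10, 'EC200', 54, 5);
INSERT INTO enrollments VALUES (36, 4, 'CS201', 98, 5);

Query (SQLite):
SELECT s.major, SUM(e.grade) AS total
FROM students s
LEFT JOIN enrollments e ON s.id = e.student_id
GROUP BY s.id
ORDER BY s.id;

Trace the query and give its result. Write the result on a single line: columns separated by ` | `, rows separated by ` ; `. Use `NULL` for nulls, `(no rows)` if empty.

Philosophy | 399 ; Math | 206 ; History | 292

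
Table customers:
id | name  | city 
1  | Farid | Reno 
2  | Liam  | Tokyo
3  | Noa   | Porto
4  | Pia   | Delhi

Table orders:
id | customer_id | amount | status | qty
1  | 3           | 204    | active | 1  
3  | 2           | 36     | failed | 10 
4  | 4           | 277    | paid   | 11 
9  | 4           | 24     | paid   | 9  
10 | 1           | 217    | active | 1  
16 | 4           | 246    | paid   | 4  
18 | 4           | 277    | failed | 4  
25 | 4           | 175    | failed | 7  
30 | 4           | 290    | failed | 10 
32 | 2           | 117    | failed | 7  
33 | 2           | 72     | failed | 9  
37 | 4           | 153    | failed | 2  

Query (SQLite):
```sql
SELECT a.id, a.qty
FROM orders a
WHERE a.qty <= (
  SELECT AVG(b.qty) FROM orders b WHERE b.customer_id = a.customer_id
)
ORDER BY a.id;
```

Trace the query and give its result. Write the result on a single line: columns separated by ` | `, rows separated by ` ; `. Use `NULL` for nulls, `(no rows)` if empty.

1 | 1 ; 10 | 1 ; 16 | 4 ; 18 | 4 ; 32 | 7 ; 37 | 2

For each orders row a, compute AVG(qty) over rows sharing a.customer_id.
Keep row a if a.qty <= that per-group AVG.
  customer_id=1: AVG(qty) = 1.0
  customer_id=2: AVG(qty) = 8.666667
  customer_id=3: AVG(qty) = 1.0
  customer_id=4: AVG(qty) = 6.714286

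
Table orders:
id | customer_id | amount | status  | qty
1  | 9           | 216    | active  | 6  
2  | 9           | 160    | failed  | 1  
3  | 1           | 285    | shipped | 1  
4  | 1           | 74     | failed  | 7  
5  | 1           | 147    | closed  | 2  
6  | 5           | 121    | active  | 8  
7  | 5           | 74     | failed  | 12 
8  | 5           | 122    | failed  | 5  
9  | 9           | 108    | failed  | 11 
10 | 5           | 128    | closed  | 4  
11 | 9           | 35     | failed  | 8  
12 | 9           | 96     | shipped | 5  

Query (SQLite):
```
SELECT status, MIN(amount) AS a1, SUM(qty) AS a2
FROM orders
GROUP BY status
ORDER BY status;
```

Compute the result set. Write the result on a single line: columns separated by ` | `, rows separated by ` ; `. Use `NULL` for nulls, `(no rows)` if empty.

Group orders by status.
Per group compute: MIN(amount), SUM(qty).
  active: ids {1, 6} → MIN(amount)=121, SUM(qty)=14
  closed: ids {5, 10} → MIN(amount)=128, SUM(qty)=6
  failed: ids {2, 4, 7, 8, 9, 11} → MIN(amount)=35, SUM(qty)=44
  shipped: ids {3, 12} → MIN(amount)=96, SUM(qty)=6

active | 121 | 14 ; closed | 128 | 6 ; failed | 35 | 44 ; shipped | 96 | 6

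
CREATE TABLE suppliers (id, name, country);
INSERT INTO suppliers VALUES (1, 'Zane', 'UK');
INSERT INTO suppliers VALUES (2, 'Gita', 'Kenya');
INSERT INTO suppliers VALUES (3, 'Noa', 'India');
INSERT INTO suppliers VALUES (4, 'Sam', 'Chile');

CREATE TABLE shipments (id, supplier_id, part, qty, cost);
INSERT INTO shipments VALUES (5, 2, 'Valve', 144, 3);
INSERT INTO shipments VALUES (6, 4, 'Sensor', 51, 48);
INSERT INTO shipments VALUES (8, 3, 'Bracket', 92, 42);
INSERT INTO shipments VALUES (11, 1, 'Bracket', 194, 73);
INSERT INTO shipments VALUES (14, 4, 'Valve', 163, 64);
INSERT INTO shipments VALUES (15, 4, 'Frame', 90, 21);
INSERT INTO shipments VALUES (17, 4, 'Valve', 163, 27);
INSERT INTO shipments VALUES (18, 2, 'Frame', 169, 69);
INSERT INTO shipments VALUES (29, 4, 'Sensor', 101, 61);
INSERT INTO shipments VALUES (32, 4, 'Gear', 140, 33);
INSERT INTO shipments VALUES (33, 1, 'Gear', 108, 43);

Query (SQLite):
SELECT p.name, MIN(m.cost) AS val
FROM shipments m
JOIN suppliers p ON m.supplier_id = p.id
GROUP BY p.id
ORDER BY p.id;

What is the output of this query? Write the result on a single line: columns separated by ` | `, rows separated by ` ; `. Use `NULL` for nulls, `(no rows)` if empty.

Zane | 43 ; Gita | 3 ; Noa | 42 ; Sam | 21

Join each shipments row to its suppliers via supplier_id.
Group joined rows by suppliers.id; compute MIN(m.cost) per group.
  1: ids {11, 33} → MIN(m.cost)=43
  2: ids {5, 18} → MIN(m.cost)=3
  3: ids {8} → MIN(m.cost)=42
  4: ids {6, 14, 15, 17, 29, 32} → MIN(m.cost)=21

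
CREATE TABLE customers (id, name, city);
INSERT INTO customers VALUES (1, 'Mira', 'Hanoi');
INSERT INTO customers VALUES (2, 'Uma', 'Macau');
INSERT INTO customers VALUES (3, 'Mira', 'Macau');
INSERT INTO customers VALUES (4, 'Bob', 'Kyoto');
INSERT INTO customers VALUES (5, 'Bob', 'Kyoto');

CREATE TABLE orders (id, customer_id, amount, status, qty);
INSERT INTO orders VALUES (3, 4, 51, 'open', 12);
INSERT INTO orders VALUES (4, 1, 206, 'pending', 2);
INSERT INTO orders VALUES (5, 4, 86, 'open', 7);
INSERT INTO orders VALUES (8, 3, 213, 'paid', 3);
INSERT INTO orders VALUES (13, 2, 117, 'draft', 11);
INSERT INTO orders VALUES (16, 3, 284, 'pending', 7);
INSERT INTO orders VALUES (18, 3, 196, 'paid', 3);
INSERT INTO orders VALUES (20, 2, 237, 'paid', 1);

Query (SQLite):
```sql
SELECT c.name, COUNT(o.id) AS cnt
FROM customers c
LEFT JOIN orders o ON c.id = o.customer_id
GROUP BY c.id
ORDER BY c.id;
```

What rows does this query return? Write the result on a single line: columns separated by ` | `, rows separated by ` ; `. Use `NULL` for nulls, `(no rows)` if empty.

Mira | 1 ; Uma | 2 ; Mira | 3 ; Bob | 2 ; Bob | 0

LEFT JOIN keeps every customers row; unmatched ones get NULL for orders columns.
Group by customers.id and compute COUNT(o.id). COUNT(col) of an all-NULL group is 0.
  1: ids {4} → COUNT(o.id)=1
  2: ids {13, 20} → COUNT(o.id)=2
  3: ids {8, 16, 18} → COUNT(o.id)=3
  4: ids {3, 5} → COUNT(o.id)=2
  5: ids {—} → COUNT(o.id)=0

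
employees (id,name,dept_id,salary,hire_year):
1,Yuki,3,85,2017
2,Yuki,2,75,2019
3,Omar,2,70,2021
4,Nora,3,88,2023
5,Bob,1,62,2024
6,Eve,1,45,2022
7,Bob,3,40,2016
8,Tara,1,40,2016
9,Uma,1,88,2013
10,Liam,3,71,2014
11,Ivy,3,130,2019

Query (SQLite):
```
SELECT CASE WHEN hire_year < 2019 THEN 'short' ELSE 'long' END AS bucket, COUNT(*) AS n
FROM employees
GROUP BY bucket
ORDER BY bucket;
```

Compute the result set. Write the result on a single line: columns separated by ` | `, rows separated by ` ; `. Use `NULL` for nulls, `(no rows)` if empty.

long | 6 ; short | 5

Bucket rows by hire_year < 2019 → 'short' else 'long'; count each bucket.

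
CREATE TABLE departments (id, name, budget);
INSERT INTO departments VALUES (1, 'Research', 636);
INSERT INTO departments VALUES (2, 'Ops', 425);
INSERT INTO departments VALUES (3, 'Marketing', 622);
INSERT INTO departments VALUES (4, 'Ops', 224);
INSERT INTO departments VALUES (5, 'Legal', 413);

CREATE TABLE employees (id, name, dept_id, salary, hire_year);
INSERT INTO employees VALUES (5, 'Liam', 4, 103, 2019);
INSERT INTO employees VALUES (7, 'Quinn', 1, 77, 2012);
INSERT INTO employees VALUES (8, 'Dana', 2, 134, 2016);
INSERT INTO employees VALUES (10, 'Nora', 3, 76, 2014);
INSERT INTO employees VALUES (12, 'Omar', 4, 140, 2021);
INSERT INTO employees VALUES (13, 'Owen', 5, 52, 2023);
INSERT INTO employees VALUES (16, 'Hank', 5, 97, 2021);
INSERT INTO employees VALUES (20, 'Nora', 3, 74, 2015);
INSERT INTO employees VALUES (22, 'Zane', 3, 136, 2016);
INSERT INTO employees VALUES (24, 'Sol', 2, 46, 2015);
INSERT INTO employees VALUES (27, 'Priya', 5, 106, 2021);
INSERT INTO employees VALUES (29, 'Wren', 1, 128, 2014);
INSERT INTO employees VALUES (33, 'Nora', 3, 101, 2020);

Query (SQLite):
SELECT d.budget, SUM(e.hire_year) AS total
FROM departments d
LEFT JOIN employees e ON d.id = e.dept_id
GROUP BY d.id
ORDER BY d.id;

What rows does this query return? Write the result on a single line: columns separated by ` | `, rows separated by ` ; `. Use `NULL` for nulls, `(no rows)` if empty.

636 | 4026 ; 425 | 4031 ; 622 | 8065 ; 224 | 4040 ; 413 | 6065

LEFT JOIN keeps every departments row; unmatched ones get NULL for employees columns.
Group by departments.id and compute SUM(e.hire_year). SUM over an all-NULL group is NULL.
  1: ids {7, 29} → SUM(e.hire_year)=4026
  2: ids {8, 24} → SUM(e.hire_year)=4031
  3: ids {10, 20, 22, 33} → SUM(e.hire_year)=8065
  4: ids {5, 12} → SUM(e.hire_year)=4040
  5: ids {13, 16, 27} → SUM(e.hire_year)=6065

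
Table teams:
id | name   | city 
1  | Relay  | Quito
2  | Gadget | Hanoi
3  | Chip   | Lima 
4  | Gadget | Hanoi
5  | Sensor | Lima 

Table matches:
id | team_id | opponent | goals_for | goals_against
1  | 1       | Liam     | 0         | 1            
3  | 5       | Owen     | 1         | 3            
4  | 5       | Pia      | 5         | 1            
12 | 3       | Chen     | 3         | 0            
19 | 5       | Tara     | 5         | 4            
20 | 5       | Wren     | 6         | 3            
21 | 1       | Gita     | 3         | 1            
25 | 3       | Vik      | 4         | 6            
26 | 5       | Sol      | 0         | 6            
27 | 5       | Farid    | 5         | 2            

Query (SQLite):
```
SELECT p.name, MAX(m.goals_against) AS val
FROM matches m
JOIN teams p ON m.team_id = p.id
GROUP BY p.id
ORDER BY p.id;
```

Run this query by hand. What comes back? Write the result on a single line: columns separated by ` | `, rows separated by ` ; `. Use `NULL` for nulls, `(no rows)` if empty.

Relay | 1 ; Chip | 6 ; Sensor | 6

Join each matches row to its teams via team_id.
Group joined rows by teams.id; compute MAX(m.goals_against) per group.
  1: ids {1, 21} → MAX(m.goals_against)=1
  3: ids {12, 25} → MAX(m.goals_against)=6
  5: ids {3, 4, 19, 20, 26, 27} → MAX(m.goals_against)=6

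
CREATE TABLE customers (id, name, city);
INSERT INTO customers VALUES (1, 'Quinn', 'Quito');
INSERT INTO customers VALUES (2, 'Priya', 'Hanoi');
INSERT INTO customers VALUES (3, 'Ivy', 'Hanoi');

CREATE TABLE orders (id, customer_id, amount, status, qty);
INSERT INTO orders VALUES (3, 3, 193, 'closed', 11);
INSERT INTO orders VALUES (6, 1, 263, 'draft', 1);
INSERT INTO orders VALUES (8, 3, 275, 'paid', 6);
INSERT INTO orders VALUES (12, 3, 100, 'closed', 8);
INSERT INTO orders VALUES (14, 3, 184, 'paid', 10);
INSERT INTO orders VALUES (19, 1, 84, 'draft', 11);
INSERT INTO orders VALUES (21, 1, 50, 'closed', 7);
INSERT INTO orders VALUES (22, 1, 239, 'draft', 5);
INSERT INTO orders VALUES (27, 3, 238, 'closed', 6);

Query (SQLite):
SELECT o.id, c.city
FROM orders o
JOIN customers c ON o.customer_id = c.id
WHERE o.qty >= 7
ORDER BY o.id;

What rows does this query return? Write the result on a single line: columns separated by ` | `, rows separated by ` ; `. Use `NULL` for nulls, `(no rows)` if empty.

3 | Hanoi ; 12 | Hanoi ; 14 | Hanoi ; 19 | Quito ; 21 | Quito

Each orders row matches the customers row where customer_id = customers.id.
Then keep rows with o.qty >= 7.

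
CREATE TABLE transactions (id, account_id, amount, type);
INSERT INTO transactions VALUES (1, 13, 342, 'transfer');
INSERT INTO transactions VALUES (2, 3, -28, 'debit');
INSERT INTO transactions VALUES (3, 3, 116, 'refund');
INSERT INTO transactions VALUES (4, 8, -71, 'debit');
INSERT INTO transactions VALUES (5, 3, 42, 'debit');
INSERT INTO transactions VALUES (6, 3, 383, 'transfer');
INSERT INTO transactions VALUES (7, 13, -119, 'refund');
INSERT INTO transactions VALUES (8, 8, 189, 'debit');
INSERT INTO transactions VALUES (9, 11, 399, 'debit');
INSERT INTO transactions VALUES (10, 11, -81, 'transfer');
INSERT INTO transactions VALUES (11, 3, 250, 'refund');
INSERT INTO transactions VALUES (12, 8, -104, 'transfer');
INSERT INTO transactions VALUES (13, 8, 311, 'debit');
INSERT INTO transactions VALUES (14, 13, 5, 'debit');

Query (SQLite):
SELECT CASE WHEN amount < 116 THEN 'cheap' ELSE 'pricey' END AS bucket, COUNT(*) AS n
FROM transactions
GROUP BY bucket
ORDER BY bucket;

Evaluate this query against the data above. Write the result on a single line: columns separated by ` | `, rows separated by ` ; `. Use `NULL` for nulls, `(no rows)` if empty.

cheap | 7 ; pricey | 7

Bucket rows by amount < 116 → 'cheap' else 'pricey'; count each bucket.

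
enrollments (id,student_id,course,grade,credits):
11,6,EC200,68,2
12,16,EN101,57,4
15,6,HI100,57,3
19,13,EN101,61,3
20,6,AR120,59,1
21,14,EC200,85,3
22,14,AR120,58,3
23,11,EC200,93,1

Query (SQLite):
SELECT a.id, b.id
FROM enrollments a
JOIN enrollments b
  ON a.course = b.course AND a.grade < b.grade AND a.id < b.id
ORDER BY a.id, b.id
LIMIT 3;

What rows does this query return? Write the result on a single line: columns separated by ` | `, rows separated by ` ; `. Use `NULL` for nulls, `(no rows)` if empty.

11 | 21 ; 11 | 23 ; 12 | 19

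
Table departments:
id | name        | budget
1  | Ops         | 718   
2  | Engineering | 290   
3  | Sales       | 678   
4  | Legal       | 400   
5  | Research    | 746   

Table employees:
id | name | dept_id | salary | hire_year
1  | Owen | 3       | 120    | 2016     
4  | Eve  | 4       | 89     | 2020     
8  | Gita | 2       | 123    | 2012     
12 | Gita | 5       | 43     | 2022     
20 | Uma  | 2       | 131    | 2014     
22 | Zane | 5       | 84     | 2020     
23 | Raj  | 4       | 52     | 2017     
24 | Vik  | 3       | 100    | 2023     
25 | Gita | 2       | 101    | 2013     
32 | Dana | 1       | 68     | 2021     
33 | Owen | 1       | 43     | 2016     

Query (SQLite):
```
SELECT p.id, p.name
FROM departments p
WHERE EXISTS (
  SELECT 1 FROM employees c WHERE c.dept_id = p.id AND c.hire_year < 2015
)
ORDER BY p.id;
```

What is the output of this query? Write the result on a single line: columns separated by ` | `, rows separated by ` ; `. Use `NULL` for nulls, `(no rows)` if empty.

For each departments row, check whether any employees with matching dept_id has hire_year < 2015.
Keep rows where that is true.

2 | Engineering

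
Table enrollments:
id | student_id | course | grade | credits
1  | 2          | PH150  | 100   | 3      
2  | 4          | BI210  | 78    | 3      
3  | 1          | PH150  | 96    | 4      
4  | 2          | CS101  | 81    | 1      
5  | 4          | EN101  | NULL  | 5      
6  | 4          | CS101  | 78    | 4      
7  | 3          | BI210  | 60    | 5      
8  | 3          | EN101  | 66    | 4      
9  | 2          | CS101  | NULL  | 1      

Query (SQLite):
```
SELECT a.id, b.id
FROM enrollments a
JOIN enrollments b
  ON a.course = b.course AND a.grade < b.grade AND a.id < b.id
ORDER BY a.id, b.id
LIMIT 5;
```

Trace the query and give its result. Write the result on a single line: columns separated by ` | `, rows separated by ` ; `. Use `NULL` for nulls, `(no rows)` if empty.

(no rows)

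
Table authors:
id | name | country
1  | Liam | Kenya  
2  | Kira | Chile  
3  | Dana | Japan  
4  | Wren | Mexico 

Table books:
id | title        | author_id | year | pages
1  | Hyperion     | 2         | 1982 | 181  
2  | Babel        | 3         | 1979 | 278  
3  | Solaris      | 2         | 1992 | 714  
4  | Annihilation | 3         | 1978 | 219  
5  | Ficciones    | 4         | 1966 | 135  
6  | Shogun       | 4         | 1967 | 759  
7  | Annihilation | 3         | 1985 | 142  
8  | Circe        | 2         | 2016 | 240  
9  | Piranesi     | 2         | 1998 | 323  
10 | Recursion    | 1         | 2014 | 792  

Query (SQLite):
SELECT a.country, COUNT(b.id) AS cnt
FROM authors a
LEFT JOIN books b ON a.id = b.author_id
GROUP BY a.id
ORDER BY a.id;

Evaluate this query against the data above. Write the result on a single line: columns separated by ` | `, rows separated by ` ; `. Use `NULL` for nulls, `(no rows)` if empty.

Kenya | 1 ; Chile | 4 ; Japan | 3 ; Mexico | 2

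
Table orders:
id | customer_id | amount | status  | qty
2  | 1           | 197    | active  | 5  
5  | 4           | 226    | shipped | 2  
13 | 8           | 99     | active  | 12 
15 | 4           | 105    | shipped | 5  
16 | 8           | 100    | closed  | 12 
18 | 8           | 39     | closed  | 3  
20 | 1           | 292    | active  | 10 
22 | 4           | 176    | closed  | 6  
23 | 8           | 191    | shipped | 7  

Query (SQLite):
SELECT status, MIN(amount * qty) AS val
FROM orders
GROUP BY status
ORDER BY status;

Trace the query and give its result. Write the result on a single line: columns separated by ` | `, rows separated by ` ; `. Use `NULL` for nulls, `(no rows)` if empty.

active | 985 ; closed | 117 ; shipped | 452

For each row compute amount * qty.
Group by status; take MIN of the expression per group.
  active: ids {2, 13, 20} → MIN(amount * qty)=985
  closed: ids {16, 18, 22} → MIN(amount * qty)=117
  shipped: ids {5, 15, 23} → MIN(amount * qty)=452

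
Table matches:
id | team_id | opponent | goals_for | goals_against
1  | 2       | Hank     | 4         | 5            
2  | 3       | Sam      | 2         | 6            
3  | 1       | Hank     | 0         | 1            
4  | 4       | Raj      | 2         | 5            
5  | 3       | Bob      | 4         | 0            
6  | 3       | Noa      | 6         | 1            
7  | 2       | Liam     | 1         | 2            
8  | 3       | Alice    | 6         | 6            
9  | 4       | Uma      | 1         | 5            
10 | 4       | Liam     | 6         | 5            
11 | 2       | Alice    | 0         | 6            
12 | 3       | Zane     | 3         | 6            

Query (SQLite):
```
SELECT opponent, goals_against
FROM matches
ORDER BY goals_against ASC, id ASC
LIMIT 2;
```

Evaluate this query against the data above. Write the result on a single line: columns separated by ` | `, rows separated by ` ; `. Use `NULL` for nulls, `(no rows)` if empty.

Bob | 0 ; Hank | 1

Sort by goals_against asc, tiebreak id asc: (0, id=5), (1, id=3), (1, id=6), (2, id=7), (5, id=1) …. Take first 2.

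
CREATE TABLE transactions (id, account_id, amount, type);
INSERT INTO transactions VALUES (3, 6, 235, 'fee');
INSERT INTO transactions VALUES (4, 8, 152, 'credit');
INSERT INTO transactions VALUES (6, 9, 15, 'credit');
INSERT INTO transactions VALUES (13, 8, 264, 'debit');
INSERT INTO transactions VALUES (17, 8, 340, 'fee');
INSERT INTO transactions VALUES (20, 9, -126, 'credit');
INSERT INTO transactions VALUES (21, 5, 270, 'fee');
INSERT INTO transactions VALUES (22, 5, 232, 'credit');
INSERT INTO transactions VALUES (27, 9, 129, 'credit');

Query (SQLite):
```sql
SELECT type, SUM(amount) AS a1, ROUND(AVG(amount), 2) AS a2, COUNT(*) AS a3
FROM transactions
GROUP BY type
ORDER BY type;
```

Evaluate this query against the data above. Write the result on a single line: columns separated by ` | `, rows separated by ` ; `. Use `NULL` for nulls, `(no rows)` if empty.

credit | 402 | 80.4 | 5 ; debit | 264 | 264 | 1 ; fee | 845 | 281.67 | 3

Group transactions by type.
Per group compute: SUM(amount), ROUND(AVG(amount), 2), COUNT(*).
  credit: ids {4, 6, 20, 22, 27} → SUM(amount)=402, ROUND(AVG(amount), 2)=80.4, COUNT(*)=5
  debit: ids {13} → SUM(amount)=264, ROUND(AVG(amount), 2)=264, COUNT(*)=1
  fee: ids {3, 17, 21} → SUM(amount)=845, ROUND(AVG(amount), 2)=281.67, COUNT(*)=3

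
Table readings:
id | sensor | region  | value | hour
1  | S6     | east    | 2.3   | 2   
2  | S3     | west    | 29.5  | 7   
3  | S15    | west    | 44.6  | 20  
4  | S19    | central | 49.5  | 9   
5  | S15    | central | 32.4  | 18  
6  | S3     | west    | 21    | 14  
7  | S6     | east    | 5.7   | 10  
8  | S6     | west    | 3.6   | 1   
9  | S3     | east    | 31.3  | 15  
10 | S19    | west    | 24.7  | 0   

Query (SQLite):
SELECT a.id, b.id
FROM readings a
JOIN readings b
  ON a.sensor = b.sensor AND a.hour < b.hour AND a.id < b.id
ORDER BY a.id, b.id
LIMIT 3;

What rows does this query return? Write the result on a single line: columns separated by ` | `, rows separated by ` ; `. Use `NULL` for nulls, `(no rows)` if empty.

Pairs (a,b) with same sensor, a.hour < b.hour, a.id < b.id.
sensor groups: S15:{3,5} S19:{4,10} S3:{2,6,9} S6:{1,7,8}
Ordered by (a.id, b.id); first 3.

1 | 7 ; 2 | 6 ; 2 | 9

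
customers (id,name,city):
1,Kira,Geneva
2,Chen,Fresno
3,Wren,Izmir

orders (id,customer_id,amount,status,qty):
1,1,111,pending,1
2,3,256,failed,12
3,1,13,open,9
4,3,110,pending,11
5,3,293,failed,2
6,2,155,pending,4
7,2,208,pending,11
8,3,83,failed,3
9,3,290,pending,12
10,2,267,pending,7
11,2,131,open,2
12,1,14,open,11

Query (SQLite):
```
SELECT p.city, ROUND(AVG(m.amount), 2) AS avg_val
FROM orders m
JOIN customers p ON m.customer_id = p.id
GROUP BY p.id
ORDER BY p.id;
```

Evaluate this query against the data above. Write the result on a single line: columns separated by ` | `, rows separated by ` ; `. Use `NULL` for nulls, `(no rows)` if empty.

Geneva | 46 ; Fresno | 190.25 ; Izmir | 206.4

Join each orders row to its customers via customer_id.
Group joined rows by customers.id; compute ROUND(AVG(m.amount), 2) per group.
  1: ids {1, 3, 12} → ROUND(AVG(m.amount), 2)=46
  2: ids {6, 7, 10, 11} → ROUND(AVG(m.amount), 2)=190.25
  3: ids {2, 4, 5, 8, 9} → ROUND(AVG(m.amount), 2)=206.4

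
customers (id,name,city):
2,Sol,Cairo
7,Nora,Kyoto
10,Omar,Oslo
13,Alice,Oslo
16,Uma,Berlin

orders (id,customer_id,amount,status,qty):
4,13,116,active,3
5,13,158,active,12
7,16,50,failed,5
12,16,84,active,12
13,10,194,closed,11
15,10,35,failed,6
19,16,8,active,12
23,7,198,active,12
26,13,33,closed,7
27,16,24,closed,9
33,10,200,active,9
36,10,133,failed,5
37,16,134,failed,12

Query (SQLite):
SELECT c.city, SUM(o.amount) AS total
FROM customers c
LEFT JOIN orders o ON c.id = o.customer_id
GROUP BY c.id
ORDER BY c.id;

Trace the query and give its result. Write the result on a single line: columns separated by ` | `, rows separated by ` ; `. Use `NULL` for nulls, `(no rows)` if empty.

Cairo | NULL ; Kyoto | 198 ; Oslo | 562 ; Oslo | 307 ; Berlin | 300

LEFT JOIN keeps every customers row; unmatched ones get NULL for orders columns.
Group by customers.id and compute SUM(o.amount). SUM over an all-NULL group is NULL.
  2: ids {—} → SUM(o.amount)=NULL
  7: ids {23} → SUM(o.amount)=198
  10: ids {13, 15, 33, 36} → SUM(o.amount)=562
  13: ids {4, 5, 26} → SUM(o.amount)=307
  16: ids {7, 12, 19, 27, 37} → SUM(o.amount)=300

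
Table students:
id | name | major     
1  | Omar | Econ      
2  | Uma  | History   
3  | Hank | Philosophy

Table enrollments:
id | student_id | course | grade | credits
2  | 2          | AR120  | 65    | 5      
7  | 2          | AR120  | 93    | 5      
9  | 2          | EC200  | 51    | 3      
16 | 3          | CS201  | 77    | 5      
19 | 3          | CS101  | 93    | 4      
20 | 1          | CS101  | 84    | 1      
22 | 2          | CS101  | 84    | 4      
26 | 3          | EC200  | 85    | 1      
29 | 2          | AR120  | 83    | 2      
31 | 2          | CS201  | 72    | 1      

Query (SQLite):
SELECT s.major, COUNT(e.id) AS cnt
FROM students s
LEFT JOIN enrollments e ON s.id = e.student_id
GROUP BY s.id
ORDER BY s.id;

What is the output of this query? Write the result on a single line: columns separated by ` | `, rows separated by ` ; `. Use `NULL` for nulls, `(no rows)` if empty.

Econ | 1 ; History | 6 ; Philosophy | 3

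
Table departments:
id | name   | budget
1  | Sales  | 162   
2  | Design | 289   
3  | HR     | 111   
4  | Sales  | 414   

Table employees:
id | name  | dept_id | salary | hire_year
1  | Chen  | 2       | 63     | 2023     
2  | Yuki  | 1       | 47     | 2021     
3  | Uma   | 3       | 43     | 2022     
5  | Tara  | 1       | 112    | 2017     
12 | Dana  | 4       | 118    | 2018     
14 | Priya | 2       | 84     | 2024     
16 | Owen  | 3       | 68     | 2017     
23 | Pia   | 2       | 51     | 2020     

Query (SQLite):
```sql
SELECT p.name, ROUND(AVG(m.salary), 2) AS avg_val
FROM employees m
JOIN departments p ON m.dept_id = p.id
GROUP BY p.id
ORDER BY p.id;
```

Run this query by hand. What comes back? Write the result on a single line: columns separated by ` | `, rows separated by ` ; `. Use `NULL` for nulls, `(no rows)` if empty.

Sales | 79.5 ; Design | 66 ; HR | 55.5 ; Sales | 118

Join each employees row to its departments via dept_id.
Group joined rows by departments.id; compute ROUND(AVG(m.salary), 2) per group.
  1: ids {2, 5} → ROUND(AVG(m.salary), 2)=79.5
  2: ids {1, 14, 23} → ROUND(AVG(m.salary), 2)=66
  3: ids {3, 16} → ROUND(AVG(m.salary), 2)=55.5
  4: ids {12} → ROUND(AVG(m.salary), 2)=118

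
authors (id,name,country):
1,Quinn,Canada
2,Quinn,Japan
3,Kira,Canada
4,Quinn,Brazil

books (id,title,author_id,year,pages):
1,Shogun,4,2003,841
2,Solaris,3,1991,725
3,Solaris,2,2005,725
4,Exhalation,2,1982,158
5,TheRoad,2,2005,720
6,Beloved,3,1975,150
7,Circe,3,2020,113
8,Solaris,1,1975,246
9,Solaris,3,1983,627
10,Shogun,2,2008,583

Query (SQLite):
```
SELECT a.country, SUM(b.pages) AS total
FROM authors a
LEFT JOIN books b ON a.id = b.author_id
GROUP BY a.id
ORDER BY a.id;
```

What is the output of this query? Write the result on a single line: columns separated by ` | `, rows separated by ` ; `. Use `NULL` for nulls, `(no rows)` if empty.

LEFT JOIN keeps every authors row; unmatched ones get NULL for books columns.
Group by authors.id and compute SUM(b.pages). SUM over an all-NULL group is NULL.
  1: ids {8} → SUM(b.pages)=246
  2: ids {3, 4, 5, 10} → SUM(b.pages)=2186
  3: ids {2, 6, 7, 9} → SUM(b.pages)=1615
  4: ids {1} → SUM(b.pages)=841

Canada | 246 ; Japan | 2186 ; Canada | 1615 ; Brazil | 841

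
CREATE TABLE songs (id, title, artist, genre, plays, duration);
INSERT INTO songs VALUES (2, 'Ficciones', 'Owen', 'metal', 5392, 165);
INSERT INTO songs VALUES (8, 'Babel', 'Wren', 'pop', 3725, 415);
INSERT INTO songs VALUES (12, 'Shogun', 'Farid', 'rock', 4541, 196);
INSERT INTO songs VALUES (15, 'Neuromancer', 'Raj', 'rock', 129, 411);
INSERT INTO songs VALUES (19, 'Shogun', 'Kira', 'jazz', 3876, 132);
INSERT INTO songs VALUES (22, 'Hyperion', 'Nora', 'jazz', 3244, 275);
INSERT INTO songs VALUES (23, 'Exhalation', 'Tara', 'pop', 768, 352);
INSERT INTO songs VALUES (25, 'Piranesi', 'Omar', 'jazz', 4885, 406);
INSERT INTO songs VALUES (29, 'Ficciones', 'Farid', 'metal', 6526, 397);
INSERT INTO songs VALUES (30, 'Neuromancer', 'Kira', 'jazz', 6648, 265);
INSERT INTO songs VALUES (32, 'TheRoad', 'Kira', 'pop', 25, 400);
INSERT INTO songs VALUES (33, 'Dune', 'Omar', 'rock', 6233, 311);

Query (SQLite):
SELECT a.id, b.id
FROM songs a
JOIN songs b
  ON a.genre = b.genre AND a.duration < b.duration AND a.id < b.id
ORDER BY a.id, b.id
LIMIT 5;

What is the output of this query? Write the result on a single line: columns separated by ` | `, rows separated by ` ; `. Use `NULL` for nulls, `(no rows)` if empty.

2 | 29 ; 12 | 15 ; 12 | 33 ; 19 | 22 ; 19 | 25

Pairs (a,b) with same genre, a.duration < b.duration, a.id < b.id.
genre groups: jazz:{19,22,25,30} metal:{2,29} pop:{8,23,32} rock:{12,15,33}
Ordered by (a.id, b.id); first 5.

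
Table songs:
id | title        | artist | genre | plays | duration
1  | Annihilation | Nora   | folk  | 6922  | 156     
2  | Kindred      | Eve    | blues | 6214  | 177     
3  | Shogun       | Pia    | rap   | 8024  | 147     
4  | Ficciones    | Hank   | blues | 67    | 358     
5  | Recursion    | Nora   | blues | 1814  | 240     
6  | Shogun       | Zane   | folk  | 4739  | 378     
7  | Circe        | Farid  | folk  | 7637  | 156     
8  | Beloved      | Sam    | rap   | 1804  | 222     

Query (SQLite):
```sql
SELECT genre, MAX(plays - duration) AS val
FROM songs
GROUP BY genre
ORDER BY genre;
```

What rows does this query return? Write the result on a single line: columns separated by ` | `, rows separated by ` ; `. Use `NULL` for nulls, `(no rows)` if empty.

blues | 6037 ; folk | 7481 ; rap | 7877

For each row compute plays - duration.
Group by genre; take MAX of the expression per group.
  blues: ids {2, 4, 5} → MAX(plays - duration)=6037
  folk: ids {1, 6, 7} → MAX(plays - duration)=7481
  rap: ids {3, 8} → MAX(plays - duration)=7877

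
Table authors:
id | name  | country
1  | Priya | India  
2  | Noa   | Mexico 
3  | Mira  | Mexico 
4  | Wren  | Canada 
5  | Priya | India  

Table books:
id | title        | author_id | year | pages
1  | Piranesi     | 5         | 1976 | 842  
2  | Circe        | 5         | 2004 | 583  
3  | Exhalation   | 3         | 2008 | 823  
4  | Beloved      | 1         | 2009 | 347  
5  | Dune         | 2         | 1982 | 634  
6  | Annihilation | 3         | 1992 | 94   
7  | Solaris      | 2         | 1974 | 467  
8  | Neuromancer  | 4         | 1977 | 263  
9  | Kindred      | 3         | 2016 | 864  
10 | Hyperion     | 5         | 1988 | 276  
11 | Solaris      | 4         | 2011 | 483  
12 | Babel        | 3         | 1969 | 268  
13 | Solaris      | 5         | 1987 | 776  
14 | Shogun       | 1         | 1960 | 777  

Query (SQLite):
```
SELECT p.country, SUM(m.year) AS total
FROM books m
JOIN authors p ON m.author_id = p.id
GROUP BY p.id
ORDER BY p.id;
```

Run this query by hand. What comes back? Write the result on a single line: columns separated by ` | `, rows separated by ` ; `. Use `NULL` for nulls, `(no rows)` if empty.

India | 3969 ; Mexico | 3956 ; Mexico | 7985 ; Canada | 3988 ; India | 7955

Join each books row to its authors via author_id.
Group joined rows by authors.id; compute SUM(m.year) per group.
  1: ids {4, 14} → SUM(m.year)=3969
  2: ids {5, 7} → SUM(m.year)=3956
  3: ids {3, 6, 9, 12} → SUM(m.year)=7985
  4: ids {8, 11} → SUM(m.year)=3988
  5: ids {1, 2, 10, 13} → SUM(m.year)=7955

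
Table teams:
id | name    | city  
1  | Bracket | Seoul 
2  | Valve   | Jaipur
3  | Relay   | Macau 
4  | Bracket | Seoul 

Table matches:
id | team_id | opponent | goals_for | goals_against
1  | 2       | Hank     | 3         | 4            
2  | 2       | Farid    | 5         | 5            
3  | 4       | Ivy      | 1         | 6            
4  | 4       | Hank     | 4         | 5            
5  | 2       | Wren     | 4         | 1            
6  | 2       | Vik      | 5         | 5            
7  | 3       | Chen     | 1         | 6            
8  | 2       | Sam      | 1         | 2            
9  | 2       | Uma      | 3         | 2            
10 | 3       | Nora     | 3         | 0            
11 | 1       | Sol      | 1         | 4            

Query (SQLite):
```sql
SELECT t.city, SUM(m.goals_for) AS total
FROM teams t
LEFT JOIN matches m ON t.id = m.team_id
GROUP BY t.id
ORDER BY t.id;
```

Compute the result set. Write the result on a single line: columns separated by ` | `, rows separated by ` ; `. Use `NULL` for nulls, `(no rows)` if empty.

Seoul | 1 ; Jaipur | 21 ; Macau | 4 ; Seoul | 5

LEFT JOIN keeps every teams row; unmatched ones get NULL for matches columns.
Group by teams.id and compute SUM(m.goals_for). SUM over an all-NULL group is NULL.
  1: ids {11} → SUM(m.goals_for)=1
  2: ids {1, 2, 5, 6, 8, 9} → SUM(m.goals_for)=21
  3: ids {7, 10} → SUM(m.goals_for)=4
  4: ids {3, 4} → SUM(m.goals_for)=5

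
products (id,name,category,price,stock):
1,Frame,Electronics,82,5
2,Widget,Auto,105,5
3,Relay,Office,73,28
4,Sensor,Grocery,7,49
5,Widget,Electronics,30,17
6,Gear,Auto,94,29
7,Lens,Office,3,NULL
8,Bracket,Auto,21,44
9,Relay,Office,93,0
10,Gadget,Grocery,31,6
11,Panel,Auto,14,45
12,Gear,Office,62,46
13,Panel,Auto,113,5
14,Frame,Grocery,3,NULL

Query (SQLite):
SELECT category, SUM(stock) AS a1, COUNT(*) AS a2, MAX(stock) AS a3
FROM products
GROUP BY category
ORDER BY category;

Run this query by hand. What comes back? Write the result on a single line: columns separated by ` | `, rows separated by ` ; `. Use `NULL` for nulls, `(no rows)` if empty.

Auto | 128 | 5 | 45 ; Electronics | 22 | 2 | 17 ; Grocery | 55 | 3 | 49 ; Office | 74 | 4 | 46

Group products by category.
Per group compute: SUM(stock), COUNT(*), MAX(stock).
  Auto: ids {2, 6, 8, 11, 13} → SUM(stock)=128, COUNT(*)=5, MAX(stock)=45
  Electronics: ids {1, 5} → SUM(stock)=22, COUNT(*)=2, MAX(stock)=17
  Grocery: ids {4, 10, 14} → SUM(stock)=55, COUNT(*)=3, MAX(stock)=49
  Office: ids {3, 7, 9, 12} → SUM(stock)=74, COUNT(*)=4, MAX(stock)=46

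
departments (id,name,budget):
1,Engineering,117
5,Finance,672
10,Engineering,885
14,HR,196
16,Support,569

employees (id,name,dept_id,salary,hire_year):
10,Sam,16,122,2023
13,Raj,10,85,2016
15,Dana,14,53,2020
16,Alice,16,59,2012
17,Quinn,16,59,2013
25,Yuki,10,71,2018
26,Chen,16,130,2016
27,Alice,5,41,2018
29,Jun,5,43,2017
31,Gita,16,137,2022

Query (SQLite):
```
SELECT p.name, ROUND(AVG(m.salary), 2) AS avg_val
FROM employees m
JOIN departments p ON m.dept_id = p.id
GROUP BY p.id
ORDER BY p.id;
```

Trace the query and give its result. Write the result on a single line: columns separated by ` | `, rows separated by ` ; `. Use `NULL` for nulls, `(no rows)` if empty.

Join each employees row to its departments via dept_id.
Group joined rows by departments.id; compute ROUND(AVG(m.salary), 2) per group.
  5: ids {27, 29} → ROUND(AVG(m.salary), 2)=42
  10: ids {13, 25} → ROUND(AVG(m.salary), 2)=78
  14: ids {15} → ROUND(AVG(m.salary), 2)=53
  16: ids {10, 16, 17, 26, 31} → ROUND(AVG(m.salary), 2)=101.4

Finance | 42 ; Engineering | 78 ; HR | 53 ; Support | 101.4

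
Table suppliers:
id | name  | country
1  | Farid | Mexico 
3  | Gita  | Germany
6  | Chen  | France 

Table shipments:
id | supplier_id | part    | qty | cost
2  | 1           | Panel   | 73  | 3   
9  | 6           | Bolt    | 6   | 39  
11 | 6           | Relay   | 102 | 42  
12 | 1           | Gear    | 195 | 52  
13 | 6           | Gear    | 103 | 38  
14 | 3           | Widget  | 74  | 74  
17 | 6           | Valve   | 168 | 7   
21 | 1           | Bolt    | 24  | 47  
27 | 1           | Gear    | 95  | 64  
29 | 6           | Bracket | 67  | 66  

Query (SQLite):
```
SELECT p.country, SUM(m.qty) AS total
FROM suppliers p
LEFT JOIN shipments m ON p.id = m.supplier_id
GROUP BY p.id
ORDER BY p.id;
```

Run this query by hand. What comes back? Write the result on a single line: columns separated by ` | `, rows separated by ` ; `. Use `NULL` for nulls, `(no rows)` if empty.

Mexico | 387 ; Germany | 74 ; France | 446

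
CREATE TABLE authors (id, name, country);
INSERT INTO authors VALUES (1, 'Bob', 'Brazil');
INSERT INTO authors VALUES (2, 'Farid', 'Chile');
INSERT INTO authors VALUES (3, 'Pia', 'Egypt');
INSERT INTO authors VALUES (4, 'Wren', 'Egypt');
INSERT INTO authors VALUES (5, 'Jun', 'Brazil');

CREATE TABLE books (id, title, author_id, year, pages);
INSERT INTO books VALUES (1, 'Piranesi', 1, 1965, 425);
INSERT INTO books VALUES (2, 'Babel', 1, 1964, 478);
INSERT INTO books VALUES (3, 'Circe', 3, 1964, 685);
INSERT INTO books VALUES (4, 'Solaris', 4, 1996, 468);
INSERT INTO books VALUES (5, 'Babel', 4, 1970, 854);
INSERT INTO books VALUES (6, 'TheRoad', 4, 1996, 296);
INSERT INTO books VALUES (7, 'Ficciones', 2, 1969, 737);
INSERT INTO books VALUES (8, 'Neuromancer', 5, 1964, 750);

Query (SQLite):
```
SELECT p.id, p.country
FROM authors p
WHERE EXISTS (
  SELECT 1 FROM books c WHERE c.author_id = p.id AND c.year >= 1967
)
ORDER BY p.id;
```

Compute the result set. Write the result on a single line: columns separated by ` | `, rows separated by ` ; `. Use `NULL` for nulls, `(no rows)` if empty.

2 | Chile ; 4 | Egypt

For each authors row, check whether any books with matching author_id has year >= 1967.
Keep rows where that is true.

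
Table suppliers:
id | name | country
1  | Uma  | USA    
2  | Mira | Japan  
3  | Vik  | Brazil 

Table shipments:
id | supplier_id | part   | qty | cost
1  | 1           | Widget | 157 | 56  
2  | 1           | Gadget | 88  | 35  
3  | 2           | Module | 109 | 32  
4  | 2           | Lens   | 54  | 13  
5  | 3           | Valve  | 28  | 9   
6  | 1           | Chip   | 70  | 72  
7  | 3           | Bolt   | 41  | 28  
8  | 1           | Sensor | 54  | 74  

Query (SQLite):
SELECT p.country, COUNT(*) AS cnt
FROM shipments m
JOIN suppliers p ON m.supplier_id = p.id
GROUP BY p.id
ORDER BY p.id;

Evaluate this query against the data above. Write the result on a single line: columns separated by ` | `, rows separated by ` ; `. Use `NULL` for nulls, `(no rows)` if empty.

Join each shipments row to its suppliers via supplier_id.
Group joined rows by suppliers.id; compute COUNT(*) per group.
  1: ids {1, 2, 6, 8} → COUNT(*)=4
  2: ids {3, 4} → COUNT(*)=2
  3: ids {5, 7} → COUNT(*)=2

USA | 4 ; Japan | 2 ; Brazil | 2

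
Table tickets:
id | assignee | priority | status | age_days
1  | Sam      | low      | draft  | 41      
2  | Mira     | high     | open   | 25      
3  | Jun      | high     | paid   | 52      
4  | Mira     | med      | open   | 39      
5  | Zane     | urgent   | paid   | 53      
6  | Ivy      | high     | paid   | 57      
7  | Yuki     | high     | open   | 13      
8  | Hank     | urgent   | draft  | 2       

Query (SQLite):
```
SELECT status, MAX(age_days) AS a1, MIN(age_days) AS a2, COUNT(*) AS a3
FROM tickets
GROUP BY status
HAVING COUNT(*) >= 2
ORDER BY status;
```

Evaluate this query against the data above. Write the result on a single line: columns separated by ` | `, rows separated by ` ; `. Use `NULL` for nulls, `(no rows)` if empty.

draft | 41 | 2 | 2 ; open | 39 | 13 | 3 ; paid | 57 | 52 | 3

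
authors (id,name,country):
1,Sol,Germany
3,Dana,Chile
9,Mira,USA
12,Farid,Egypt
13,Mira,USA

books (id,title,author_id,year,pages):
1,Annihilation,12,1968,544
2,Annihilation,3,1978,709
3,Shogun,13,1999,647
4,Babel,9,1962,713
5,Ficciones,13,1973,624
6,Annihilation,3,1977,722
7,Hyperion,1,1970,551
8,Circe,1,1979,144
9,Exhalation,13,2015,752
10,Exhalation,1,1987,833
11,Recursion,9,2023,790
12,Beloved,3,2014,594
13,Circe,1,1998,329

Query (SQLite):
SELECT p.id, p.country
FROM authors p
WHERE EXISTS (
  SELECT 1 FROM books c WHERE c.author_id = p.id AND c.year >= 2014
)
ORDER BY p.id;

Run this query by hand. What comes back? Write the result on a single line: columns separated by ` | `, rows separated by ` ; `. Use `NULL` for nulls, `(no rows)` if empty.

For each authors row, check whether any books with matching author_id has year >= 2014.
Keep rows where that is true.

3 | Chile ; 9 | USA ; 13 | USA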